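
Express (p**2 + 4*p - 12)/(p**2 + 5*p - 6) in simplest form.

Factor: p**2 + 4*p - 12 = (p - 2)*(p + 6);  p**2 + 5*p - 6 = (p - 1)*(p + 6)
Cancel the common factor (p + 6).

(p - 2)/(p - 1)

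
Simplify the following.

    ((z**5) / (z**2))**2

Inside the bracket: z**3
Raise to the power 2: z**6

z**6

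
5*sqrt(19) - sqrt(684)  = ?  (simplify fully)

-sqrt(19)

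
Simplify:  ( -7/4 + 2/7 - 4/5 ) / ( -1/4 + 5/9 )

-2853/385

Numerator: -7/4 + 2/7 - 4/5 = -317/140
Denominator: -1/4 + 5/9 = 11/36
Divide: (-317/140) · (36/11) = -2853/385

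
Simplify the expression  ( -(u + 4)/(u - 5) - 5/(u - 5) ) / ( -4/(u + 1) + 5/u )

(-u^3 - 10*u^2 - 9*u)/(u^2 - 25)

Numerator: -(u + 4)/(u - 5) - 5/(u - 5) = (-u - 9)/(u - 5)
Denominator: -4/(u + 1) + 5/u = (u + 5)/(u^2 + u)
Divide: ((-u - 9)/(u - 5)) · ((u^2 + u)/(u + 5)) = (-u^3 - 10*u^2 - 9*u)/(u^2 - 25)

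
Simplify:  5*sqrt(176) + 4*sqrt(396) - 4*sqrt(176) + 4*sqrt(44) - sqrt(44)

5*sqrt(176) = 20*sqrt(11); 4*sqrt(396) = 24*sqrt(11); 4*sqrt(176) = 16*sqrt(11); 4*sqrt(44) = 8*sqrt(11); sqrt(44) = 2*sqrt(11)
Combine: (20 + 24 - 16 + 8 - 2)·sqrt(11) = 34*sqrt(11)

34*sqrt(11)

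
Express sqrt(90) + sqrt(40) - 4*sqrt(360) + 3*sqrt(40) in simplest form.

-13*sqrt(10)

sqrt(90) = 3*sqrt(10); sqrt(40) = 2*sqrt(10); 4*sqrt(360) = 24*sqrt(10); 3*sqrt(40) = 6*sqrt(10)
Combine: (3 + 2 - 24 + 6)·sqrt(10) = -13*sqrt(10)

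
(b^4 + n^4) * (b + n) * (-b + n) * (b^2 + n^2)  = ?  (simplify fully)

Telescope via difference of squares: (n+b)(n-b) = -b^2 + n^2, then repeat with the next factor.

-b^8 + n^8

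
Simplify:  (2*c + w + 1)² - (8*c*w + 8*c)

(-2*c + w + 1)²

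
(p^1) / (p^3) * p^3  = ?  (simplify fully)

p

Quotient: (p^-2)
Multiply by p^3: add exponents.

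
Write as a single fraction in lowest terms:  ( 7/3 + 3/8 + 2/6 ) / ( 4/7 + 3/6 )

Numerator: 7/3 + 3/8 + 2/6 = 73/24
Denominator: 4/7 + 3/6 = 15/14
Divide: (73/24) · (14/15) = 511/180

511/180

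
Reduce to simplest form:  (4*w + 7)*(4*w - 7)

(4*w)^2 - (7)^2 = 16*w^2 - 49.

16*w^2 - 49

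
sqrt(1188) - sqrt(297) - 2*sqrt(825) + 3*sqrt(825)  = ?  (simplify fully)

sqrt(1188) = 6*sqrt(33); sqrt(297) = 3*sqrt(33); 2*sqrt(825) = 10*sqrt(33); 3*sqrt(825) = 15*sqrt(33)
Combine: (6 - 3 - 10 + 15)·sqrt(33) = 8*sqrt(33)

8*sqrt(33)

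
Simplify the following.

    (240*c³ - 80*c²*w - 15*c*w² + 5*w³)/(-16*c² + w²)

-15*c + 5*w

Factor: 240*c³ - 80*c²*w - 15*c*w² + 5*w³ = 5·(-3*c + w)·(4*c + w)·(-4*c + w);  -16*c² + w² = (4*c + w)·(-4*c + w)
Cancel the common factors (4*c + w), (-4*c + w).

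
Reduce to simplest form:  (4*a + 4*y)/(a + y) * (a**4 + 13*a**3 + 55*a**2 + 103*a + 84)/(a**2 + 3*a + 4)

Factor: 4*a + 4*y = 4*(a + y);  a**4 + 13*a**3 + 55*a**2 + 103*a + 84 = (a**2 + 3*a + 4)*(a + 7)*(a + 3)
Cancel the common factors (a**2 + 3*a + 4), (a + y).

4*a**2 + 40*a + 84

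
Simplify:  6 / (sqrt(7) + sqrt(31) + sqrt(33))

(-4*sqrt(7161) + 10*sqrt(33) + 18*sqrt(31) + 114*sqrt(7))/281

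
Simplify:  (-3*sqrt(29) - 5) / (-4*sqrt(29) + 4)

(2*sqrt(29) + 23)/28

Multiply numerator and denominator by 4 + 4*sqrt(29).
Denominator becomes -448; numerator becomes -368 - 32*sqrt(29).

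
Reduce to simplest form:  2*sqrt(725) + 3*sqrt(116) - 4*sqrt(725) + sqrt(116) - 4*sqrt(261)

2*sqrt(725) = 10*sqrt(29); 3*sqrt(116) = 6*sqrt(29); 4*sqrt(725) = 20*sqrt(29); sqrt(116) = 2*sqrt(29); 4*sqrt(261) = 12*sqrt(29)
Combine: (10 + 6 - 20 + 2 - 12)·sqrt(29) = -14*sqrt(29)

-14*sqrt(29)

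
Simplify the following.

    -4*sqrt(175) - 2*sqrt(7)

-22*sqrt(7)

4*sqrt(175) = 20*sqrt(7); 2*sqrt(7) = 2*sqrt(7)
Combine: (-20 - 2)·sqrt(7) = -22*sqrt(7)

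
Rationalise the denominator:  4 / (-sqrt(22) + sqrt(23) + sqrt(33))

Group as (sqrt(23) + sqrt(33)) - sqrt(22); multiply by (sqrt(23) + sqrt(33)) + sqrt(22), then rationalise the remaining surd.

(-17*sqrt(22) + 6*sqrt(33) + 16*sqrt(23) + 11*sqrt(138))/235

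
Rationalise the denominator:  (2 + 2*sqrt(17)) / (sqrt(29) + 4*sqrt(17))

(-2*sqrt(493) - 2*sqrt(29) + 8*sqrt(17) + 136)/243

Multiply numerator and denominator by -sqrt(29) + 4*sqrt(17).
Denominator becomes 243; numerator becomes -2*sqrt(493) - 2*sqrt(29) + 8*sqrt(17) + 136.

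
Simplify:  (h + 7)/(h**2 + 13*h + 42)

1/(h + 6)

Factor: h**2 + 13*h + 42 = (h + 6)*(h + 7)
Cancel the common factor (h + 7).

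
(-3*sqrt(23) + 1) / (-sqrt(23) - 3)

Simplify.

(-5*sqrt(23) + 36)/7

Multiply numerator and denominator by -3 + sqrt(23).
Denominator becomes -14; numerator becomes -72 + 10*sqrt(23).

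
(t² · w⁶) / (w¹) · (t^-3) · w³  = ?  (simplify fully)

Quotient: t² · w⁵
Multiply by (t^-3) · w³: add exponents.

w⁸/t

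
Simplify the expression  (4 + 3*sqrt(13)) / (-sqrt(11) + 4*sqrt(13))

(4*sqrt(11) + 3*sqrt(143) + 16*sqrt(13) + 156)/197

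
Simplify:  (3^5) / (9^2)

3^1

3^5 = 3^5; 9^2 = 3^4
Combine exponents: 3^1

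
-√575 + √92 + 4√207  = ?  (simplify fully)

9*√23

√575 = 5*√23; √92 = 2*√23; 4√207 = 12*√23
Combine: (-5 + 2 + 12)·√23 = 9*√23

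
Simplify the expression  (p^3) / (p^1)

p^2

Quotient: p^2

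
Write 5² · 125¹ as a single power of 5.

5^5

5² = 5^2; 125¹ = 5^3
Combine exponents: 5^5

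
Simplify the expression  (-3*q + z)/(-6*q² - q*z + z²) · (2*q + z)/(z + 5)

Factor: -6*q² - q*z + z² = (-3*q + z)·(2*q + z)
Cancel the common factors (-3*q + z), (2*q + z).

1/(z + 5)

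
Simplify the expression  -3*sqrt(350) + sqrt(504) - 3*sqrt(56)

-15*sqrt(14)

3*sqrt(350) = 15*sqrt(14); sqrt(504) = 6*sqrt(14); 3*sqrt(56) = 6*sqrt(14)
Combine: (-15 + 6 - 6)·sqrt(14) = -15*sqrt(14)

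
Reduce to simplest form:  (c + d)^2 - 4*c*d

Expanding gives c^2 - 2*c*d + d^2, a perfect square.

(c - d)^2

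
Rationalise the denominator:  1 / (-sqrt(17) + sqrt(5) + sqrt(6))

Group as (sqrt(5) + sqrt(6)) - sqrt(17); multiply by (sqrt(5) + sqrt(6)) + sqrt(17), then rationalise the remaining surd.

(3*sqrt(17) + 8*sqrt(6) + 9*sqrt(5) + sqrt(510))/42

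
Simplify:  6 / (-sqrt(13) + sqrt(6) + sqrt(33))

(-39*sqrt(13) - 21*sqrt(33) + 60*sqrt(6) + 9*sqrt(286))/29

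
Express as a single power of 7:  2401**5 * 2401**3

2401**5 = 7**20; 2401**3 = 7**12
Combine exponents: 7**32

7**32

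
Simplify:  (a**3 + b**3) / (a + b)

Factor as (a+b)(a**2-ab+b**2) with a=a, b=b.

a**2 - a*b + b**2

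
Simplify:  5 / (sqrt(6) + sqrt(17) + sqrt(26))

(-20*sqrt(663) - 15*sqrt(26) + 75*sqrt(17) + 185*sqrt(6))/399

Group as (sqrt(6) + sqrt(17)) + sqrt(26); multiply by (sqrt(6) + sqrt(17)) - sqrt(26), then rationalise the remaining surd.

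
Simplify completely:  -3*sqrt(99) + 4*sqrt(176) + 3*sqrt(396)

3*sqrt(99) = 9*sqrt(11); 4*sqrt(176) = 16*sqrt(11); 3*sqrt(396) = 18*sqrt(11)
Combine: (-9 + 16 + 18)·sqrt(11) = 25*sqrt(11)

25*sqrt(11)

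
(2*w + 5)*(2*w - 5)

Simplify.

4*w**2 - 25

Difference of squares with P = 2*w, Q = 5.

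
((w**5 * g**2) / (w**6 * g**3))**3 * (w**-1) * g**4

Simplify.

g/w**4

Inside the bracket: (w**-1) * (g**-1)
Raise to the power 3: (w**-3) * (g**-3)
Multiply by (w**-1) * g**4: add exponents.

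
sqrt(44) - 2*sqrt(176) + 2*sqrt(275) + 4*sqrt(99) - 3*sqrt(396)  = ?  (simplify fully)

-2*sqrt(11)

sqrt(44) = 2*sqrt(11); 2*sqrt(176) = 8*sqrt(11); 2*sqrt(275) = 10*sqrt(11); 4*sqrt(99) = 12*sqrt(11); 3*sqrt(396) = 18*sqrt(11)
Combine: (2 - 8 + 10 + 12 - 18)·sqrt(11) = -2*sqrt(11)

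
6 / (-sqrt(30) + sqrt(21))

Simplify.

Multiply numerator and denominator by sqrt(21) + sqrt(30).
Denominator becomes -9; numerator becomes 6*sqrt(21) + 6*sqrt(30).

(-2*sqrt(30) - 2*sqrt(21))/3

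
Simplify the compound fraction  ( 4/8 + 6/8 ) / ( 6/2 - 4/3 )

Numerator: 4/8 + 6/8 = 5/4
Denominator: 6/2 - 4/3 = 5/3
Divide: (5/4) · (3/5) = 3/4

3/4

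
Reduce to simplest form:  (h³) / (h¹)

Quotient: h²

h²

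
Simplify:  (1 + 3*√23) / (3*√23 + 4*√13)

-207 - 3*√23 + 4*√13 + 12*√299

Multiply numerator and denominator by -4*√13 + 3*√23.
Denominator becomes -1; numerator becomes -12*√299 - 4*√13 + 3*√23 + 207.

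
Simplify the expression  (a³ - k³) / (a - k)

a² + a*k + k²

a^3 - k^3 = (a - k)(a² + a*k + k²).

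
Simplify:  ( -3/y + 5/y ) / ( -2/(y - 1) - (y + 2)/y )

Numerator: -3/y + 5/y = 2/y
Denominator: -2/(y - 1) - (y + 2)/y = (-y² - 3*y + 2)/(y² - y)
Divide: (2/y) · ((y² - y)/(-y² - 3*y + 2)) = (-2*y + 2)/(y² + 3*y - 2)

(-2*y + 2)/(y² + 3*y - 2)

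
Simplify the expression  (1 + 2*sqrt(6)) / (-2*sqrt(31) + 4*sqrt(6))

Multiply numerator and denominator by 4*sqrt(6) + 2*sqrt(31).
Denominator becomes -28; numerator becomes 4*sqrt(6) + 2*sqrt(31) + 48 + 4*sqrt(186).

(-2*sqrt(186) - 24 - sqrt(31) - 2*sqrt(6))/14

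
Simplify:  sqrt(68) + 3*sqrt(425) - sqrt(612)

11*sqrt(17)

sqrt(68) = 2*sqrt(17); 3*sqrt(425) = 15*sqrt(17); sqrt(612) = 6*sqrt(17)
Combine: (2 + 15 - 6)·sqrt(17) = 11*sqrt(17)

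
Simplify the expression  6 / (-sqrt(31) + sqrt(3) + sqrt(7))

(-42*sqrt(31) - 54*sqrt(7) - 70*sqrt(3) - 4*sqrt(651))/119

Group as (sqrt(3) + sqrt(7)) - sqrt(31); multiply by (sqrt(3) + sqrt(7)) + sqrt(31), then rationalise the remaining surd.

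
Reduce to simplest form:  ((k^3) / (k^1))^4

Inside the bracket: k^2
Raise to the power 4: k^8

k^8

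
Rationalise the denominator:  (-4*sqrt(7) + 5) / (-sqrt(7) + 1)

(-sqrt(7) + 23)/6

Multiply numerator and denominator by 1 + sqrt(7).
Denominator becomes -6; numerator becomes -23 + sqrt(7).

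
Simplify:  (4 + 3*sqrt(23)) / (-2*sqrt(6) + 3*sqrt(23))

(8*sqrt(6) + 12*sqrt(23) + 6*sqrt(138) + 207)/183

Multiply numerator and denominator by 2*sqrt(6) + 3*sqrt(23).
Denominator becomes 183; numerator becomes 8*sqrt(6) + 12*sqrt(23) + 6*sqrt(138) + 207.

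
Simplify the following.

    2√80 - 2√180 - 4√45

2√80 = 8*√5; 2√180 = 12*√5; 4√45 = 12*√5
Combine: (8 - 12 - 12)·√5 = -16*√5

-16*√5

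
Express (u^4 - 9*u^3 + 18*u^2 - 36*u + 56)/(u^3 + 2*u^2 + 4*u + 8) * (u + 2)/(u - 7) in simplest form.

u - 2

Factor: u^4 - 9*u^3 + 18*u^2 - 36*u + 56 = (u^2 + 4)*(u - 2)*(u - 7);  u^3 + 2*u^2 + 4*u + 8 = (u + 2)*(u^2 + 4)
Cancel the common factors (u^2 + 4), (u - 7), (u + 2).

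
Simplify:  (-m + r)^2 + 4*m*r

Expand the square and combine the 4*m*r term.

(m + r)^2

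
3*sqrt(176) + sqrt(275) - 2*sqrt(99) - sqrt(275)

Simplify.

3*sqrt(176) = 12*sqrt(11); sqrt(275) = 5*sqrt(11); 2*sqrt(99) = 6*sqrt(11); sqrt(275) = 5*sqrt(11)
Combine: (12 + 5 - 6 - 5)·sqrt(11) = 6*sqrt(11)

6*sqrt(11)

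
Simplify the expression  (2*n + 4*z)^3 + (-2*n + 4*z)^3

Only the even-power cross terms survive.

96*n^2*z + 128*z^3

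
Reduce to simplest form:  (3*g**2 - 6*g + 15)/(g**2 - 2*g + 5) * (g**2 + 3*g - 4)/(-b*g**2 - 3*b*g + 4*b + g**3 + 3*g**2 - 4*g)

-3/(b - g)

Factor: 3*g**2 - 6*g + 15 = 3*(g**2 - 2*g + 5);  g**2 + 3*g - 4 = (g - 1)*(g + 4);  -b*g**2 - 3*b*g + 4*b + g**3 + 3*g**2 - 4*g = (g - 1)*(g + 4)*(-b + g)
Cancel the common factors (g**2 - 2*g + 5), (g + 4), (g - 1).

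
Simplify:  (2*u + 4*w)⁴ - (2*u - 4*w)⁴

256*u*w*(u² + 4*w²)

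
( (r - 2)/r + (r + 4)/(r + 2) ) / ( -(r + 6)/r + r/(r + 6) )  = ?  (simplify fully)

(-r³ - 8*r² - 10*r + 12)/(6*r² + 30*r + 36)

Numerator: (r - 2)/r + (r + 4)/(r + 2) = (2*r² + 4*r - 4)/(r² + 2*r)
Denominator: -(r + 6)/r + r/(r + 6) = (-12*r - 36)/(r² + 6*r)
Divide: ((2*r² + 4*r - 4)/(r² + 2*r)) · ((r² + 6*r)/(-12*r - 36)) = (-r³ - 8*r² - 10*r + 12)/(6*r² + 30*r + 36)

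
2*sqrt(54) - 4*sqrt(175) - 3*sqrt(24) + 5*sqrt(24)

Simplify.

-20*sqrt(7) + 10*sqrt(6)

2*sqrt(54) = 6*sqrt(6); 4*sqrt(175) = 20*sqrt(7); 3*sqrt(24) = 6*sqrt(6); 5*sqrt(24) = 10*sqrt(6)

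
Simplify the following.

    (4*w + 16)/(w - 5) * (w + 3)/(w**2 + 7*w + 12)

4/(w - 5)

Factor: 4*w + 16 = 4*(w + 4);  w**2 + 7*w + 12 = (w + 3)*(w + 4)
Cancel the common factors (w + 4), (w + 3).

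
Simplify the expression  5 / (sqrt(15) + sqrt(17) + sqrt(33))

Group as (sqrt(15) + sqrt(17)) + sqrt(33); multiply by (sqrt(15) + sqrt(17)) - sqrt(33), then rationalise the remaining surd.

(-30*sqrt(935) - 5*sqrt(33) + 155*sqrt(17) + 175*sqrt(15))/1019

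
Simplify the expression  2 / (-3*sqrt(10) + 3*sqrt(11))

Multiply numerator and denominator by 3*sqrt(10) + 3*sqrt(11).
Denominator becomes 9; numerator becomes 6*sqrt(10) + 6*sqrt(11).

(2*sqrt(10) + 2*sqrt(11))/3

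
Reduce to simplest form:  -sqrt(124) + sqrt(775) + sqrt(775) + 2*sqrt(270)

6*sqrt(30) + 8*sqrt(31)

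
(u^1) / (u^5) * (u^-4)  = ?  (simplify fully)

u^(-8)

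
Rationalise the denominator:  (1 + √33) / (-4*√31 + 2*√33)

(-2*√1023 - 33 - 2*√31 - √33)/182

Multiply numerator and denominator by 2*√33 + 4*√31.
Denominator becomes -364; numerator becomes 2*√33 + 4*√31 + 66 + 4*√1023.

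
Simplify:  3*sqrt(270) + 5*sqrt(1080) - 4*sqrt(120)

3*sqrt(270) = 9*sqrt(30); 5*sqrt(1080) = 30*sqrt(30); 4*sqrt(120) = 8*sqrt(30)
Combine: (9 + 30 - 8)·sqrt(30) = 31*sqrt(30)

31*sqrt(30)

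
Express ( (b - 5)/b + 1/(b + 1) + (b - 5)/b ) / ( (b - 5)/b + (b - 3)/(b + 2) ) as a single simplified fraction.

(2*b^3 - 3*b^2 - 24*b - 20)/(2*b^3 - 4*b^2 - 16*b - 10)

Numerator: (b - 5)/b + 1/(b + 1) + (b - 5)/b = (2*b^2 - 7*b - 10)/(b^2 + b)
Denominator: (b - 5)/b + (b - 3)/(b + 2) = (2*b^2 - 6*b - 10)/(b^2 + 2*b)
Divide: ((2*b^2 - 7*b - 10)/(b^2 + b)) · ((b^2 + 2*b)/(2*b^2 - 6*b - 10)) = (2*b^3 - 3*b^2 - 24*b - 20)/(2*b^3 - 4*b^2 - 16*b - 10)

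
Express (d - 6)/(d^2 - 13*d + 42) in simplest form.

1/(d - 7)

Factor: d^2 - 13*d + 42 = (d - 7)*(d - 6)
Cancel the common factor (d - 6).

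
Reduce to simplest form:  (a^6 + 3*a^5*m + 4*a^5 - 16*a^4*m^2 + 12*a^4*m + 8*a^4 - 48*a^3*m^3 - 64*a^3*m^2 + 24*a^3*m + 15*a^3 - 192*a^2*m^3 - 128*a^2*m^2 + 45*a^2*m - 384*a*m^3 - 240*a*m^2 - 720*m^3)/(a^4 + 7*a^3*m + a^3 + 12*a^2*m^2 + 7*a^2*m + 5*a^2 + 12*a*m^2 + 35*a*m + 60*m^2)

a^2 - 4*a*m + 3*a - 12*m

Factor: a^6 + 3*a^5*m + 4*a^5 - 16*a^4*m^2 + 12*a^4*m + 8*a^4 - 48*a^3*m^3 - 64*a^3*m^2 + 24*a^3*m + 15*a^3 - 192*a^2*m^3 - 128*a^2*m^2 + 45*a^2*m - 384*a*m^3 - 240*a*m^2 - 720*m^3 = (a + 4*m)*(a^2 + a + 5)*(a - 4*m)*(a + 3)*(a + 3*m);  a^4 + 7*a^3*m + a^3 + 12*a^2*m^2 + 7*a^2*m + 5*a^2 + 12*a*m^2 + 35*a*m + 60*m^2 = (a + 4*m)*(a^2 + a + 5)*(a + 3*m)
Cancel the common factors (a^2 + a + 5), (a + 4*m), (a + 3*m).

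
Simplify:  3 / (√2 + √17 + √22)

Group as (√2 + √17) + √22; multiply by (√2 + √17) - √22, then rationalise the remaining surd.

(-12*√187 - 9*√22 + 21*√17 + 111*√2)/127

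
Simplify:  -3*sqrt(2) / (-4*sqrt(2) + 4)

Multiply numerator and denominator by 4 + 4*sqrt(2).
Denominator becomes -16; numerator becomes -24 - 12*sqrt(2).

(3*sqrt(2) + 6)/4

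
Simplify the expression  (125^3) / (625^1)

125^3 = 5^9; 625^1 = 5^4
Combine exponents: 5^5

5^5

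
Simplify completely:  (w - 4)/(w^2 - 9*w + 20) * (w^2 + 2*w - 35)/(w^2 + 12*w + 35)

1/(w + 5)

Factor: w^2 - 9*w + 20 = (w - 4)*(w - 5);  w^2 + 2*w - 35 = (w - 5)*(w + 7);  w^2 + 12*w + 35 = (w + 7)*(w + 5)
Cancel the common factors (w + 7), (w - 5), (w - 4).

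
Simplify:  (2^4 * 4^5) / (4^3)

2^8

2^4 = 2^4; 4^5 = 2^10; 4^3 = 2^6
Combine exponents: 2^8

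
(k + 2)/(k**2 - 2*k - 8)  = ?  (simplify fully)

Factor: k**2 - 2*k - 8 = (k - 4)*(k + 2)
Cancel the common factor (k + 2).

1/(k - 4)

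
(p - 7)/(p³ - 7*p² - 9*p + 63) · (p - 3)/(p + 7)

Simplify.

1/(p² + 10*p + 21)

Factor: p³ - 7*p² - 9*p + 63 = (p + 3)·(p - 7)·(p - 3)
Cancel the common factors (p - 7), (p - 3).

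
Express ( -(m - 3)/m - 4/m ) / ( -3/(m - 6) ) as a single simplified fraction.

(m^2 - 5*m - 6)/(3*m)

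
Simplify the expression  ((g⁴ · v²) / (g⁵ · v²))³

g^(-3)

Inside the bracket: (g^-1)
Raise to the power 3: (g^-3)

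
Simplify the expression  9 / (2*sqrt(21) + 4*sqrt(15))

Multiply numerator and denominator by -4*sqrt(15) + 2*sqrt(21).
Denominator becomes -156; numerator becomes -36*sqrt(15) + 18*sqrt(21).

(-3*sqrt(21) + 6*sqrt(15))/26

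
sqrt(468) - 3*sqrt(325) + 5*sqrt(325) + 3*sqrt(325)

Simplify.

sqrt(468) = 6*sqrt(13); 3*sqrt(325) = 15*sqrt(13); 5*sqrt(325) = 25*sqrt(13); 3*sqrt(325) = 15*sqrt(13)
Combine: (6 - 15 + 25 + 15)·sqrt(13) = 31*sqrt(13)

31*sqrt(13)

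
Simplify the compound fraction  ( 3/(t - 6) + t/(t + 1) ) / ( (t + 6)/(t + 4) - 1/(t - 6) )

Numerator: 3/(t - 6) + t/(t + 1) = (t² - 3*t + 3)/(t² - 5*t - 6)
Denominator: (t + 6)/(t + 4) - 1/(t - 6) = (t² - t - 40)/(t² - 2*t - 24)
Divide: ((t² - 3*t + 3)/(t² - 5*t - 6)) · ((t² - 2*t - 24)/(t² - t - 40)) = (t³ + t² - 9*t + 12)/(t³ - 41*t - 40)

(t³ + t² - 9*t + 12)/(t³ - 41*t - 40)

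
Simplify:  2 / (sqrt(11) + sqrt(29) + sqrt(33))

(-44*sqrt(87) + 14*sqrt(33) + 30*sqrt(29) + 102*sqrt(11))/1227

Group as (sqrt(29) + sqrt(33)) + sqrt(11); multiply by (sqrt(29) + sqrt(33)) - sqrt(11), then rationalise the remaining surd.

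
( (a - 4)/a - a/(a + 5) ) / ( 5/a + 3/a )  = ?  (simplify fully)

(a - 20)/(8*a + 40)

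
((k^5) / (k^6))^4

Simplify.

k^(-4)

Inside the bracket: (k^-1)
Raise to the power 4: (k^-4)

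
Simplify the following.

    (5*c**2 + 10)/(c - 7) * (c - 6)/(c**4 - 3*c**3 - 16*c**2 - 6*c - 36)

5/(c**2 - 4*c - 21)

Factor: 5*c**2 + 10 = 5*(c**2 + 2);  c**4 - 3*c**3 - 16*c**2 - 6*c - 36 = (c - 6)*(c**2 + 2)*(c + 3)
Cancel the common factors (c**2 + 2), (c - 6).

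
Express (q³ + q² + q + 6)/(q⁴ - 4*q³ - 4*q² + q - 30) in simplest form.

1/(q - 5)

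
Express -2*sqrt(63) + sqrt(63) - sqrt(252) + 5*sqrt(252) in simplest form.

2*sqrt(63) = 6*sqrt(7); sqrt(63) = 3*sqrt(7); sqrt(252) = 6*sqrt(7); 5*sqrt(252) = 30*sqrt(7)
Combine: (-6 + 3 - 6 + 30)·sqrt(7) = 21*sqrt(7)

21*sqrt(7)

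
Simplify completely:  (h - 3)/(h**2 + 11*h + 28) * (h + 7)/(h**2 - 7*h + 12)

Factor: h**2 + 11*h + 28 = (h + 7)*(h + 4);  h**2 - 7*h + 12 = (h - 3)*(h - 4)
Cancel the common factors (h + 7), (h - 3).

1/(h**2 - 16)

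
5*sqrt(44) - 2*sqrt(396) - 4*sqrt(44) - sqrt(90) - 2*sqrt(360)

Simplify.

-15*sqrt(10) - 10*sqrt(11)

5*sqrt(44) = 10*sqrt(11); 2*sqrt(396) = 12*sqrt(11); 4*sqrt(44) = 8*sqrt(11); sqrt(90) = 3*sqrt(10); 2*sqrt(360) = 12*sqrt(10)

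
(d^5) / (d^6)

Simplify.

Quotient: (d^-1)

1/d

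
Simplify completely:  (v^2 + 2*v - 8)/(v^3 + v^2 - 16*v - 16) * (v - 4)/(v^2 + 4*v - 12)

1/(v^2 + 7*v + 6)

Factor: v^2 + 2*v - 8 = (v + 4)*(v - 2);  v^3 + v^2 - 16*v - 16 = (v + 4)*(v - 4)*(v + 1);  v^2 + 4*v - 12 = (v - 2)*(v + 6)
Cancel the common factors (v + 4), (v - 4), (v - 2).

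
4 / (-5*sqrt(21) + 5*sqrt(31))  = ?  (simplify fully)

Multiply numerator and denominator by 5*sqrt(21) + 5*sqrt(31).
Denominator becomes 250; numerator becomes 20*sqrt(21) + 20*sqrt(31).

(2*sqrt(21) + 2*sqrt(31))/25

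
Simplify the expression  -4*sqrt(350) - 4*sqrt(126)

-32*sqrt(14)

4*sqrt(350) = 20*sqrt(14); 4*sqrt(126) = 12*sqrt(14)
Combine: (-20 - 12)·sqrt(14) = -32*sqrt(14)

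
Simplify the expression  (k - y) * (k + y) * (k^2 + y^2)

Pair the conjugate factors: (k+y)(k-y) = k^2 - y^2, then repeat with the next factor.

k^4 - y^4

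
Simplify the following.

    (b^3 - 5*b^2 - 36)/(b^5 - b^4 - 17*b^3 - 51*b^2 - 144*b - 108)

1/(b^2 + 4*b + 3)

Factor: b^3 - 5*b^2 - 36 = (b^2 + b + 6)*(b - 6);  b^5 - b^4 - 17*b^3 - 51*b^2 - 144*b - 108 = (b^2 + b + 6)*(b + 1)*(b + 3)*(b - 6)
Cancel the common factors (b^2 + b + 6), (b - 6).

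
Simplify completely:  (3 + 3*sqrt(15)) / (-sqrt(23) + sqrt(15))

Multiply numerator and denominator by sqrt(15) + sqrt(23).
Denominator becomes -8; numerator becomes 3*sqrt(15) + 3*sqrt(23) + 45 + 3*sqrt(345).

(-3*sqrt(345) - 45 - 3*sqrt(23) - 3*sqrt(15))/8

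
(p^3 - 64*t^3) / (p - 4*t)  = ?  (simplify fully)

p^2 + 4*p*t + 16*t^2

Apply the difference-of-cubes factorisation and cancel (p - 4*t).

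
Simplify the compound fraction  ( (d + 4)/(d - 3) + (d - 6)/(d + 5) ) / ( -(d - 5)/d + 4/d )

(-2*d³ - 38*d)/(d³ - 7*d² - 33*d + 135)

Numerator: (d + 4)/(d - 3) + (d - 6)/(d + 5) = (2*d² + 38)/(d² + 2*d - 15)
Denominator: -(d - 5)/d + 4/d = (-d + 9)/d
Divide: ((2*d² + 38)/(d² + 2*d - 15)) · (d/(-d + 9)) = (-2*d³ - 38*d)/(d³ - 7*d² - 33*d + 135)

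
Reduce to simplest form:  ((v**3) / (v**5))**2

v**(-4)

Inside the bracket: (v**-2)
Raise to the power 2: (v**-4)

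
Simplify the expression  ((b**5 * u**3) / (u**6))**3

b**15/u**9

Inside the bracket: b**5 * (u**-3)
Raise to the power 3: b**15 * (u**-9)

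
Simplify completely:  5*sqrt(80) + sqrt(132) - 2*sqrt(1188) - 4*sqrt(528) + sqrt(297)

-23*sqrt(33) + 20*sqrt(5)

5*sqrt(80) = 20*sqrt(5); sqrt(132) = 2*sqrt(33); 2*sqrt(1188) = 12*sqrt(33); 4*sqrt(528) = 16*sqrt(33); sqrt(297) = 3*sqrt(33)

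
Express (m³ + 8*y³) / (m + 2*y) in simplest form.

Apply the sum-of-cubes factorisation and cancel (m + 2*y).

m² - 2*m*y + 4*y²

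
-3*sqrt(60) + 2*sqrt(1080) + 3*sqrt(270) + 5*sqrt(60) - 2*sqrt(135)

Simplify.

-2*sqrt(15) + 21*sqrt(30)

3*sqrt(60) = 6*sqrt(15); 2*sqrt(1080) = 12*sqrt(30); 3*sqrt(270) = 9*sqrt(30); 5*sqrt(60) = 10*sqrt(15); 2*sqrt(135) = 6*sqrt(15)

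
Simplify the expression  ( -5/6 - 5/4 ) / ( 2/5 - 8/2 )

Numerator: -5/6 - 5/4 = -25/12
Denominator: 2/5 - 8/2 = -18/5
Divide: (-25/12) · (-5/18) = 125/216

125/216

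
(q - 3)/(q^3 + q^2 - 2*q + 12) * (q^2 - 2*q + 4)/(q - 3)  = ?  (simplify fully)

Factor: q^3 + q^2 - 2*q + 12 = (q^2 - 2*q + 4)*(q + 3)
Cancel the common factors (q^2 - 2*q + 4), (q - 3).

1/(q + 3)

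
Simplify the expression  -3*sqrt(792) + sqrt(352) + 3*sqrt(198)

-5*sqrt(22)

3*sqrt(792) = 18*sqrt(22); sqrt(352) = 4*sqrt(22); 3*sqrt(198) = 9*sqrt(22)
Combine: (-18 + 4 + 9)·sqrt(22) = -5*sqrt(22)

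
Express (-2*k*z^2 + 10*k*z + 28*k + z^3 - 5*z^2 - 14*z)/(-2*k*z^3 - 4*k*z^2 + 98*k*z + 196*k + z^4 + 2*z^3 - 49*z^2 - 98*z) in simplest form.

Factor: -2*k*z^2 + 10*k*z + 28*k + z^3 - 5*z^2 - 14*z = (z + 2)*(-2*k + z)*(z - 7);  -2*k*z^3 - 4*k*z^2 + 98*k*z + 196*k + z^4 + 2*z^3 - 49*z^2 - 98*z = (-2*k + z)*(z - 7)*(z + 7)*(z + 2)
Cancel the common factors (-2*k + z), (z + 2), (z - 7).

1/(z + 7)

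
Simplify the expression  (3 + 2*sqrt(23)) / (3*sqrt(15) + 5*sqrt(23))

(-6*sqrt(345) - 9*sqrt(15) + 15*sqrt(23) + 230)/440

Multiply numerator and denominator by -3*sqrt(15) + 5*sqrt(23).
Denominator becomes 440; numerator becomes -6*sqrt(345) - 9*sqrt(15) + 15*sqrt(23) + 230.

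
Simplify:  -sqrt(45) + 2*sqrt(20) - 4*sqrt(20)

-7*sqrt(5)

sqrt(45) = 3*sqrt(5); 2*sqrt(20) = 4*sqrt(5); 4*sqrt(20) = 8*sqrt(5)
Combine: (-3 + 4 - 8)·sqrt(5) = -7*sqrt(5)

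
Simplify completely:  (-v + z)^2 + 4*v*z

After expansion: v^2 + 2*v*z + z^2 — a perfect-square trinomial.

(v + z)^2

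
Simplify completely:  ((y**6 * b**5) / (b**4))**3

Inside the bracket: y**6 * b**1
Raise to the power 3: y**18 * b**3

b**3*y**18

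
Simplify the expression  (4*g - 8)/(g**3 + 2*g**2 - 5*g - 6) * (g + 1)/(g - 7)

Factor: 4*g - 8 = 4*(g - 2);  g**3 + 2*g**2 - 5*g - 6 = (g + 3)*(g - 2)*(g + 1)
Cancel the common factors (g + 1), (g - 2).

4/(g**2 - 4*g - 21)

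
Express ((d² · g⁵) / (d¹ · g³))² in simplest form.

d²*g⁴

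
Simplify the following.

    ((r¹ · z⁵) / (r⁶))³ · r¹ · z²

Inside the bracket: (r^-5) · z⁵
Raise to the power 3: (r^-15) · z^15
Multiply by r¹ · z²: add exponents.

z^17/r^14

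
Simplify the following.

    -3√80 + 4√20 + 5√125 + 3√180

39*√5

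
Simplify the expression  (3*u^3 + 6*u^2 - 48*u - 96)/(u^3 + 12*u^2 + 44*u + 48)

Factor: 3*u^3 + 6*u^2 - 48*u - 96 = 3*(u + 2)*(u - 4)*(u + 4);  u^3 + 12*u^2 + 44*u + 48 = (u + 4)*(u + 6)*(u + 2)
Cancel the common factors (u + 4), (u + 2).

(3*u - 12)/(u + 6)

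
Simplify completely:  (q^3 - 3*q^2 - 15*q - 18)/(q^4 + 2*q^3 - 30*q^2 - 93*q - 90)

1/(q + 5)

Factor: q^3 - 3*q^2 - 15*q - 18 = (q - 6)*(q^2 + 3*q + 3);  q^4 + 2*q^3 - 30*q^2 - 93*q - 90 = (q - 6)*(q^2 + 3*q + 3)*(q + 5)
Cancel the common factors (q^2 + 3*q + 3), (q - 6).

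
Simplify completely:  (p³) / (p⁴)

Quotient: (p^-1)

1/p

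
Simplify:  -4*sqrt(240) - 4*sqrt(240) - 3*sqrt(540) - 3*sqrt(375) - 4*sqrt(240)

-81*sqrt(15)

4*sqrt(240) = 16*sqrt(15); 4*sqrt(240) = 16*sqrt(15); 3*sqrt(540) = 18*sqrt(15); 3*sqrt(375) = 15*sqrt(15); 4*sqrt(240) = 16*sqrt(15)
Combine: (-16 - 16 - 18 - 15 - 16)·sqrt(15) = -81*sqrt(15)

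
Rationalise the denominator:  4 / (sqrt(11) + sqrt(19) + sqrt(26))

(-2*sqrt(5434) + 4*sqrt(26) + 18*sqrt(19) + 34*sqrt(11))/205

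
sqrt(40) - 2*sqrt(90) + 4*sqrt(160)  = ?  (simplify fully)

12*sqrt(10)

sqrt(40) = 2*sqrt(10); 2*sqrt(90) = 6*sqrt(10); 4*sqrt(160) = 16*sqrt(10)
Combine: (2 - 6 + 16)·sqrt(10) = 12*sqrt(10)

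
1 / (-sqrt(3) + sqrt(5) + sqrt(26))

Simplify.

(-12*sqrt(5) - sqrt(390) + 14*sqrt(3) + 9*sqrt(26))/132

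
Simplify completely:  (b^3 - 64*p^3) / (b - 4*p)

b^2 + 4*b*p + 16*p^2

b^3 - (4*p)^3 = (b - 4*p)(b^2 + 4*b*p + 16*p^2).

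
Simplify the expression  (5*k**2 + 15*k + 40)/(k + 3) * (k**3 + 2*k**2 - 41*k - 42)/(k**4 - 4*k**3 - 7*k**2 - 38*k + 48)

(5*k**2 + 40*k + 35)/(k**2 + 2*k - 3)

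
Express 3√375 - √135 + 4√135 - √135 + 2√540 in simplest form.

3√375 = 15*√15; √135 = 3*√15; 4√135 = 12*√15; √135 = 3*√15; 2√540 = 12*√15
Combine: (15 - 3 + 12 - 3 + 12)·√15 = 33*√15

33*√15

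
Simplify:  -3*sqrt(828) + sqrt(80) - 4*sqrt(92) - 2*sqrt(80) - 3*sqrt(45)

-26*sqrt(23) - 13*sqrt(5)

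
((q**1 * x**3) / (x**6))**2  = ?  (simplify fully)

q**2/x**6

Inside the bracket: q**1 * (x**-3)
Raise to the power 2: q**2 * (x**-6)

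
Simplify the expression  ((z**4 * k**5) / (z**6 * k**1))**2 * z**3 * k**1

Inside the bracket: (z**-2) * k**4
Raise to the power 2: (z**-4) * k**8
Multiply by z**3 * k**1: add exponents.

k**9/z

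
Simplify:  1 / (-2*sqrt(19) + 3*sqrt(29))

(2*sqrt(19) + 3*sqrt(29))/185

Multiply numerator and denominator by 2*sqrt(19) + 3*sqrt(29).
Denominator becomes 185; numerator becomes 2*sqrt(19) + 3*sqrt(29).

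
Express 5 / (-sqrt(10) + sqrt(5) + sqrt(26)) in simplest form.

(-105*sqrt(10) - 55*sqrt(26) + 155*sqrt(5) + 100*sqrt(13))/79

Group as (sqrt(5) + sqrt(26)) - sqrt(10); multiply by (sqrt(5) + sqrt(26)) + sqrt(10), then rationalise the remaining surd.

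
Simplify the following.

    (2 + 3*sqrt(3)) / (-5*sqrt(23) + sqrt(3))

Multiply numerator and denominator by sqrt(3) + 5*sqrt(23).
Denominator becomes -572; numerator becomes 2*sqrt(3) + 9 + 10*sqrt(23) + 15*sqrt(69).

(-15*sqrt(69) - 10*sqrt(23) - 9 - 2*sqrt(3))/572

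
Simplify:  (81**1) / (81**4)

3**(-12)

81**1 = 3**4; 81**4 = 3**16
Combine exponents: 3**(-12)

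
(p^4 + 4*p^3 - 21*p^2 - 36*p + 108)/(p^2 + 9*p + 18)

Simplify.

p^2 - 5*p + 6

Factor: p^4 + 4*p^3 - 21*p^2 - 36*p + 108 = (p - 2)*(p - 3)*(p + 6)*(p + 3);  p^2 + 9*p + 18 = (p + 6)*(p + 3)
Cancel the common factors (p + 3), (p + 6).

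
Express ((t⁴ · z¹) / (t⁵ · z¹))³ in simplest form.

Inside the bracket: (t^-1)
Raise to the power 3: (t^-3)

t^(-3)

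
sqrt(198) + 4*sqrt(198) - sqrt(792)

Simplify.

sqrt(198) = 3*sqrt(22); 4*sqrt(198) = 12*sqrt(22); sqrt(792) = 6*sqrt(22)
Combine: (3 + 12 - 6)·sqrt(22) = 9*sqrt(22)

9*sqrt(22)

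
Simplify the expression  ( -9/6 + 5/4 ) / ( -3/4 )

1/3

Numerator: -9/6 + 5/4 = -1/4
Denominator: -3/4 = -3/4
Divide: (-1/4) · (-4/3) = 1/3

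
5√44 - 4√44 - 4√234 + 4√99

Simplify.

-12*√26 + 14*√11

5√44 = 10*√11; 4√44 = 8*√11; 4√234 = 12*√26; 4√99 = 12*√11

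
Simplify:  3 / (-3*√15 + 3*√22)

Multiply numerator and denominator by 3*√15 + 3*√22.
Denominator becomes 63; numerator becomes 9*√15 + 9*√22.

(√15 + √22)/7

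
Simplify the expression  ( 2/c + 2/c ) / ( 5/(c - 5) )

(4*c - 20)/(5*c)

Numerator: 2/c + 2/c = 4/c
Denominator: 5/(c - 5) = 5/(c - 5)
Divide: (4/c) · (c/5 - 1) = (4*c - 20)/(5*c)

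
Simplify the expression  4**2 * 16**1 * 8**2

4**2 = 2**4; 16**1 = 2**4; 8**2 = 2**6
Combine exponents: 2**14

2**14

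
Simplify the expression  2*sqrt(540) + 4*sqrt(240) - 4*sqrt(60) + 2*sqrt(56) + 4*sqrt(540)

2*sqrt(540) = 12*sqrt(15); 4*sqrt(240) = 16*sqrt(15); 4*sqrt(60) = 8*sqrt(15); 2*sqrt(56) = 4*sqrt(14); 4*sqrt(540) = 24*sqrt(15)

4*sqrt(14) + 44*sqrt(15)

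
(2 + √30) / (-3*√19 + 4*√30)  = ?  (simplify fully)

Multiply numerator and denominator by 3*√19 + 4*√30.
Denominator becomes 309; numerator becomes 6*√19 + 8*√30 + 3*√570 + 120.

(6*√19 + 8*√30 + 3*√570 + 120)/309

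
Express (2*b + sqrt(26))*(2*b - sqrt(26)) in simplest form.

4*b^2 - 26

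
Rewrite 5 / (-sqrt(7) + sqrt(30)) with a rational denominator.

(5*sqrt(7) + 5*sqrt(30))/23

Multiply numerator and denominator by sqrt(7) + sqrt(30).
Denominator becomes 23; numerator becomes 5*sqrt(7) + 5*sqrt(30).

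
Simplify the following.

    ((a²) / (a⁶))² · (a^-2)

Inside the bracket: (a^-4)
Raise to the power 2: (a^-8)
Multiply by (a^-2): add exponents.

a^(-10)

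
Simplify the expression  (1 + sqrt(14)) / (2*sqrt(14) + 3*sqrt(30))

(-28 - 2*sqrt(14) + 3*sqrt(30) + 6*sqrt(105))/214

Multiply numerator and denominator by -3*sqrt(30) + 2*sqrt(14).
Denominator becomes -214; numerator becomes -6*sqrt(105) - 3*sqrt(30) + 2*sqrt(14) + 28.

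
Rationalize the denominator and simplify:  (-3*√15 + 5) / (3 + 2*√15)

(-105 + 19*√15)/51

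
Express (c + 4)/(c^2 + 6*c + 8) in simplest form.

Factor: c^2 + 6*c + 8 = (c + 2)*(c + 4)
Cancel the common factor (c + 4).

1/(c + 2)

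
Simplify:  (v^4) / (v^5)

1/v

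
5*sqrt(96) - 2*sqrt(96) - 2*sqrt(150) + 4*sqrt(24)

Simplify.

5*sqrt(96) = 20*sqrt(6); 2*sqrt(96) = 8*sqrt(6); 2*sqrt(150) = 10*sqrt(6); 4*sqrt(24) = 8*sqrt(6)
Combine: (20 - 8 - 10 + 8)·sqrt(6) = 10*sqrt(6)

10*sqrt(6)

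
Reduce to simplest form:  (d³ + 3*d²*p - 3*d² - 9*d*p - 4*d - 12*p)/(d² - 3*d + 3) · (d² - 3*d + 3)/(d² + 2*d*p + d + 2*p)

Factor: d³ + 3*d²*p - 3*d² - 9*d*p - 4*d - 12*p = (d + 3*p)·(d + 1)·(d - 4);  d² + 2*d*p + d + 2*p = (d + 1)·(d + 2*p)
Cancel the common factors (d² - 3*d + 3), (d + 1).

(d² + 3*d*p - 4*d - 12*p)/(d + 2*p)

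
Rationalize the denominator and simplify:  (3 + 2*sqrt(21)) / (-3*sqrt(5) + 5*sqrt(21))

(3*sqrt(5) + 2*sqrt(105) + 5*sqrt(21) + 70)/160

Multiply numerator and denominator by 3*sqrt(5) + 5*sqrt(21).
Denominator becomes 480; numerator becomes 9*sqrt(5) + 6*sqrt(105) + 15*sqrt(21) + 210.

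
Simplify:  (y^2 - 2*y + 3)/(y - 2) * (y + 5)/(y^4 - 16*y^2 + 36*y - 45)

1/(y^2 - 5*y + 6)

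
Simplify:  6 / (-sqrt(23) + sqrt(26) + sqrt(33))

Group as (sqrt(26) + sqrt(33)) - sqrt(23); multiply by (sqrt(26) + sqrt(33)) + sqrt(23), then rationalise the remaining surd.

(-18*sqrt(23) + 8*sqrt(33) + 15*sqrt(26) + sqrt(19734))/178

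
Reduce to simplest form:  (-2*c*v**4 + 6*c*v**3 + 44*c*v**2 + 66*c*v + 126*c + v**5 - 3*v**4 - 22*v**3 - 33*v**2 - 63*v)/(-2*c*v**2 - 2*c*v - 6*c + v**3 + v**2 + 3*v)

Factor: -2*c*v**4 + 6*c*v**3 + 44*c*v**2 + 66*c*v + 126*c + v**5 - 3*v**4 - 22*v**3 - 33*v**2 - 63*v = (-2*c + v)*(v + 3)*(v - 7)*(v**2 + v + 3);  -2*c*v**2 - 2*c*v - 6*c + v**3 + v**2 + 3*v = (-2*c + v)*(v**2 + v + 3)
Cancel the common factors (v**2 + v + 3), (-2*c + v).

v**2 - 4*v - 21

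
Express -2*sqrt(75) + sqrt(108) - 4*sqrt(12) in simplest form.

2*sqrt(75) = 10*sqrt(3); sqrt(108) = 6*sqrt(3); 4*sqrt(12) = 8*sqrt(3)
Combine: (-10 + 6 - 8)·sqrt(3) = -12*sqrt(3)

-12*sqrt(3)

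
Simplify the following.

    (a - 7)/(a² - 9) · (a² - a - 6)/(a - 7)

(a + 2)/(a + 3)

Factor: a² - 9 = (a - 3)·(a + 3);  a² - a - 6 = (a + 2)·(a - 3)
Cancel the common factors (a - 3), (a - 7).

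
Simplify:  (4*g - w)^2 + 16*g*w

(4*g + w)^2

Expanding gives 16*g^2 + 8*g*w + w^2, a perfect square.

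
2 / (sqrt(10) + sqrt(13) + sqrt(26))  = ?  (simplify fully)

(-104*sqrt(5) - 6*sqrt(26) + 46*sqrt(13) + 58*sqrt(10))/511

Group as (sqrt(10) + sqrt(13)) + sqrt(26); multiply by (sqrt(10) + sqrt(13)) - sqrt(26), then rationalise the remaining surd.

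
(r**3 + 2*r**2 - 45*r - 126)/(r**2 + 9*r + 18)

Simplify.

r - 7

Factor: r**3 + 2*r**2 - 45*r - 126 = (r + 6)*(r + 3)*(r - 7);  r**2 + 9*r + 18 = (r + 6)*(r + 3)
Cancel the common factors (r + 6), (r + 3).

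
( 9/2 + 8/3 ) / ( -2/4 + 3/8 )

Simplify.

-172/3

Numerator: 9/2 + 8/3 = 43/6
Denominator: -2/4 + 3/8 = -1/8
Divide: (43/6) · (-8) = -172/3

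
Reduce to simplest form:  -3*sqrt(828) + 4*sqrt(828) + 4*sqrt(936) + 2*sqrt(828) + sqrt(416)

3*sqrt(828) = 18*sqrt(23); 4*sqrt(828) = 24*sqrt(23); 4*sqrt(936) = 24*sqrt(26); 2*sqrt(828) = 12*sqrt(23); sqrt(416) = 4*sqrt(26)

18*sqrt(23) + 28*sqrt(26)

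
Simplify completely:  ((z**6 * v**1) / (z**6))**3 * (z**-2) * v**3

v**6/z**2

Inside the bracket: v**1
Raise to the power 3: v**3
Multiply by (z**-2) * v**3: add exponents.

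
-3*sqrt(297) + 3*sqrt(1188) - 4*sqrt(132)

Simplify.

sqrt(33)

3*sqrt(297) = 9*sqrt(33); 3*sqrt(1188) = 18*sqrt(33); 4*sqrt(132) = 8*sqrt(33)
Combine: (-9 + 18 - 8)·sqrt(33) = sqrt(33)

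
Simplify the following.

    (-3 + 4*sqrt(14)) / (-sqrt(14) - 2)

(-62 + 11*sqrt(14))/10

Multiply numerator and denominator by -2 + sqrt(14).
Denominator becomes -10; numerator becomes -11*sqrt(14) + 62.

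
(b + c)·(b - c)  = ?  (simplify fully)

b² - c²

Product of conjugates: (P+Q)(P-Q) = P^2 - Q^2.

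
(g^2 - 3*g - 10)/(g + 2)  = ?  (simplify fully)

g - 5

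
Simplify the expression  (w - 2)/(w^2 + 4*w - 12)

Factor: w^2 + 4*w - 12 = (w + 6)*(w - 2)
Cancel the common factor (w - 2).

1/(w + 6)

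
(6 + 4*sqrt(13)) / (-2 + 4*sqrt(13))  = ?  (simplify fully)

(8*sqrt(13) + 55)/51

Multiply numerator and denominator by -4*sqrt(13) - 2.
Denominator becomes -204; numerator becomes -220 - 32*sqrt(13).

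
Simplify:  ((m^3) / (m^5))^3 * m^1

m^(-5)

Inside the bracket: (m^-2)
Raise to the power 3: (m^-6)
Multiply by m^1: add exponents.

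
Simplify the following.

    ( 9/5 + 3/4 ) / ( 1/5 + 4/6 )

Numerator: 9/5 + 3/4 = 51/20
Denominator: 1/5 + 4/6 = 13/15
Divide: (51/20) · (15/13) = 153/52

153/52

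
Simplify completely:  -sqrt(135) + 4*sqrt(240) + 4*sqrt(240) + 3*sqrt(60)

sqrt(135) = 3*sqrt(15); 4*sqrt(240) = 16*sqrt(15); 4*sqrt(240) = 16*sqrt(15); 3*sqrt(60) = 6*sqrt(15)
Combine: (-3 + 16 + 16 + 6)·sqrt(15) = 35*sqrt(15)

35*sqrt(15)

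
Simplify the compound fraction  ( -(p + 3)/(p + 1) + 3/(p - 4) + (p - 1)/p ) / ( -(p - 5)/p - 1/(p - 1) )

Numerator: -(p + 3)/(p + 1) + 3/(p - 4) + (p - 1)/p = (14*p + 4)/(p^3 - 3*p^2 - 4*p)
Denominator: -(p - 5)/p - 1/(p - 1) = (-p^2 + 5*p - 5)/(p^2 - p)
Divide: ((14*p + 4)/(p^3 - 3*p^2 - 4*p)) · ((p^2 - p)/(-p^2 + 5*p - 5)) = (-14*p^2 + 10*p + 4)/(p^4 - 8*p^3 + 16*p^2 + 5*p - 20)

(-14*p^2 + 10*p + 4)/(p^4 - 8*p^3 + 16*p^2 + 5*p - 20)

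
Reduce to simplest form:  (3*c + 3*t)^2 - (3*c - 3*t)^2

36*c*t

Binomially expand both and collect terms in (3*c), (3*t).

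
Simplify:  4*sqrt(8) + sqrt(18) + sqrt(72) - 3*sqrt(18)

8*sqrt(2)

4*sqrt(8) = 8*sqrt(2); sqrt(18) = 3*sqrt(2); sqrt(72) = 6*sqrt(2); 3*sqrt(18) = 9*sqrt(2)
Combine: (8 + 3 + 6 - 9)·sqrt(2) = 8*sqrt(2)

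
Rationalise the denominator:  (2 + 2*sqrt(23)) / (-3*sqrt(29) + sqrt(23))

(-3*sqrt(667) - 23 - 3*sqrt(29) - sqrt(23))/119

Multiply numerator and denominator by sqrt(23) + 3*sqrt(29).
Denominator becomes -238; numerator becomes 2*sqrt(23) + 6*sqrt(29) + 46 + 6*sqrt(667).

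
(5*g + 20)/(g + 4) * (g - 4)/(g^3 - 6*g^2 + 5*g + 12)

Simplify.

5/(g^2 - 2*g - 3)

Factor: 5*g + 20 = 5*(g + 4);  g^3 - 6*g^2 + 5*g + 12 = (g - 3)*(g + 1)*(g - 4)
Cancel the common factors (g + 4), (g - 4).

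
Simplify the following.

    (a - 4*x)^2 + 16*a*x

Expand the square and combine the 16*a*x term.

(a + 4*x)^2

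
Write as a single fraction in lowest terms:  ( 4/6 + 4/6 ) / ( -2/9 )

-6

Numerator: 4/6 + 4/6 = 4/3
Denominator: -2/9 = -2/9
Divide: (4/3) · (-9/2) = -6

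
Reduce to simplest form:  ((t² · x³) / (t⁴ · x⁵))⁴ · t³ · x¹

Inside the bracket: (t^-2) · (x^-2)
Raise to the power 4: (t^-8) · (x^-8)
Multiply by t³ · x¹: add exponents.

1/(t⁵*x⁷)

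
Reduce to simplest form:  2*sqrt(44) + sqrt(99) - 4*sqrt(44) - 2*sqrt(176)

-9*sqrt(11)

2*sqrt(44) = 4*sqrt(11); sqrt(99) = 3*sqrt(11); 4*sqrt(44) = 8*sqrt(11); 2*sqrt(176) = 8*sqrt(11)
Combine: (4 + 3 - 8 - 8)·sqrt(11) = -9*sqrt(11)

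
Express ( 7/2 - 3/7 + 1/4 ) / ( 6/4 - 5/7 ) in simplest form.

Numerator: 7/2 - 3/7 + 1/4 = 93/28
Denominator: 6/4 - 5/7 = 11/14
Divide: (93/28) · (14/11) = 93/22

93/22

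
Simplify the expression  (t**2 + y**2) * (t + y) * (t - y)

Telescope via difference of squares: (t+y)(t-y) = t**2 - y**2, then repeat with the next factor.

t**4 - y**4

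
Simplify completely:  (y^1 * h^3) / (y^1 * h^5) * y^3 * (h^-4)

y^3/h^6

Quotient: (h^-2)
Multiply by y^3 * (h^-4): add exponents.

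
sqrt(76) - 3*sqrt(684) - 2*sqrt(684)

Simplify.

sqrt(76) = 2*sqrt(19); 3*sqrt(684) = 18*sqrt(19); 2*sqrt(684) = 12*sqrt(19)
Combine: (2 - 18 - 12)·sqrt(19) = -28*sqrt(19)

-28*sqrt(19)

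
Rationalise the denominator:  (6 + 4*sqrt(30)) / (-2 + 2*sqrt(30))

(5*sqrt(30) + 63)/29

Multiply numerator and denominator by -2*sqrt(30) - 2.
Denominator becomes -116; numerator becomes -252 - 20*sqrt(30).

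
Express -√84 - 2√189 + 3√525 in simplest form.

7*√21

√84 = 2*√21; 2√189 = 6*√21; 3√525 = 15*√21
Combine: (-2 - 6 + 15)·√21 = 7*√21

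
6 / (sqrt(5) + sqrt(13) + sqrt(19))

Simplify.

(-12*sqrt(1235) - 6*sqrt(19) + 66*sqrt(13) + 162*sqrt(5))/259

Group as (sqrt(5) + sqrt(19)) + sqrt(13); multiply by (sqrt(5) + sqrt(19)) - sqrt(13), then rationalise the remaining surd.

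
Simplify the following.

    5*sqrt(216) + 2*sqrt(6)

32*sqrt(6)

5*sqrt(216) = 30*sqrt(6); 2*sqrt(6) = 2*sqrt(6)
Combine: (30 + 2)·sqrt(6) = 32*sqrt(6)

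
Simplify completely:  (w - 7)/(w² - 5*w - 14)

Factor: w² - 5*w - 14 = (w - 7)·(w + 2)
Cancel the common factor (w - 7).

1/(w + 2)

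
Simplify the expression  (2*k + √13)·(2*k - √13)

4*k² - 13

Product of conjugates: (P+Q)(P-Q) = P^2 - Q^2.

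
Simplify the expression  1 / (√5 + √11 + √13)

Group as (√11 + √13) + √5; multiply by (√11 + √13) - √5, then rationalise the remaining surd.

(-2*√715 + 3*√13 + 7*√11 + 19*√5)/211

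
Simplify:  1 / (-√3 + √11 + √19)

Group as (√11 + √19) - √3; multiply by (√11 + √19) + √3, then rationalise the remaining surd.

(-27*√3 - 5*√19 + 11*√11 + 2*√627)/107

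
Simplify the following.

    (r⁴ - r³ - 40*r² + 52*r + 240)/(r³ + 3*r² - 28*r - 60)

Factor: r⁴ - r³ - 40*r² + 52*r + 240 = (r + 6)·(r + 2)·(r - 5)·(r - 4);  r³ + 3*r² - 28*r - 60 = (r + 2)·(r + 6)·(r - 5)
Cancel the common factors (r + 6), (r - 5), (r + 2).

r - 4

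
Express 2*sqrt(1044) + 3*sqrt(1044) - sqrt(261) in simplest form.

2*sqrt(1044) = 12*sqrt(29); 3*sqrt(1044) = 18*sqrt(29); sqrt(261) = 3*sqrt(29)
Combine: (12 + 18 - 3)·sqrt(29) = 27*sqrt(29)

27*sqrt(29)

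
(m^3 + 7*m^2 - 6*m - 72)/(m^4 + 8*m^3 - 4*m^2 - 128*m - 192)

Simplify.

(m - 3)/(m^2 - 2*m - 8)

Factor: m^3 + 7*m^2 - 6*m - 72 = (m + 6)*(m + 4)*(m - 3);  m^4 + 8*m^3 - 4*m^2 - 128*m - 192 = (m + 6)*(m + 4)*(m - 4)*(m + 2)
Cancel the common factors (m + 4), (m + 6).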